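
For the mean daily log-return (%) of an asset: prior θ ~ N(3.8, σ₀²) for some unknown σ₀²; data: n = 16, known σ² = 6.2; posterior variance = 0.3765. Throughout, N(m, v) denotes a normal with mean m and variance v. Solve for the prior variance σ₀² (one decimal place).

Posterior precision equals prior precision plus data precision: 1/σ_n² = 1/σ₀² + n/σ².
So 1/σ₀² = 1/0.3765 − 16/6.2 = 2.656042 − 2.580645 = 0.075397.
Hence σ₀² = 1/0.075397 ≈ 13.3.

σ₀² = 13.3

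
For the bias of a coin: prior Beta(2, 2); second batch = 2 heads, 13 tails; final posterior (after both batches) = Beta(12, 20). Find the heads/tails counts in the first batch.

8 heads and 5 tails

Because Beta–binomial updating is additive in the counts, the combined data contributed (α_post−α_prior, β_post−β_prior) successes and failures.
Total across both batches: 12−2=10 heads, 20−2=18 tails.
Subtract the second batch: 10−2=8 heads and 18−13=5 tails.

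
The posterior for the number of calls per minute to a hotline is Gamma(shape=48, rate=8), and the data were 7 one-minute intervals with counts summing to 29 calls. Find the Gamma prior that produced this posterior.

Gamma(shape=19, rate=1)

A Gamma(α, β) prior (rate parametrization) on a Poisson rate with n observations summing to S gives posterior Gamma(α+S, β+n).
So α = 48 − 29 = 19 and β = 8 − 7 = 1.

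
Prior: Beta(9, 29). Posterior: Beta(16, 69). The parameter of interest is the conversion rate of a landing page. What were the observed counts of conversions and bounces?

Under Beta–binomial conjugacy the posterior parameters are (α+s, β+f).
So s = 16 − 9 = 7 and f = 69 − 29 = 40.

7 conversions and 40 bounces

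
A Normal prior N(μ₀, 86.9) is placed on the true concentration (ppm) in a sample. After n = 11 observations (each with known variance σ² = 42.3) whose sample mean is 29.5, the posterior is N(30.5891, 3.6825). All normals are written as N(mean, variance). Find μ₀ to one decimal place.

The posterior mean is a precision-weighted average: μ_n = (τ₀μ₀ + τ_data·x̄)/(τ₀+τ_data), with τ₀=1/σ₀² and τ_data=n/σ².
Here τ₀ = 1/86.9 = 0.011507 and τ_data = 11/42.3 = 0.260047, so τ_n = 0.271554.
Rearranging for μ₀: μ₀ = (μ_n·τ_n − τ_data·x̄)/τ₀ = (30.5891·0.271554 − 0.260047·29.5) / 0.011507 = 0.635206/0.011507 ≈ 55.2.

μ₀ = 55.2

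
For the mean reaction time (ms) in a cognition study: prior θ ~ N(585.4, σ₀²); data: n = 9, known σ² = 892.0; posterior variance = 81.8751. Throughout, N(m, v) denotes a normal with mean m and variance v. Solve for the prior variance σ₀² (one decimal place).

σ₀² = 470.8

For the Normal–Normal model with known σ², precisions add: τ_n = τ₀ + n/σ².
So 1/σ₀² = 1/81.8751 − 9/892.0 = 0.012214 − 0.010090 = 0.002124.
Hence σ₀² = 1/0.002124 ≈ 470.8.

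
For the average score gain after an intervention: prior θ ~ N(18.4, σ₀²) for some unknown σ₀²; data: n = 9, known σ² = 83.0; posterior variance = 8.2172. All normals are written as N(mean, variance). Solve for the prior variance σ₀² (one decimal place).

Posterior precision equals prior precision plus data precision: 1/σ_n² = 1/σ₀² + n/σ².
So 1/σ₀² = 1/8.2172 − 9/83.0 = 0.121696 − 0.108434 = 0.013262.
Hence σ₀² = 1/0.013262 ≈ 75.4.

σ₀² = 75.4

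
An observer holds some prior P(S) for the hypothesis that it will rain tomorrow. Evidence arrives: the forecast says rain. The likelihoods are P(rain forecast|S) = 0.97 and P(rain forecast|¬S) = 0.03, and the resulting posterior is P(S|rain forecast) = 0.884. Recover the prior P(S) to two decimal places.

P(S) = 0.19

In odds form, posterior odds = prior odds × likelihood ratio, so prior odds = posterior odds ÷ LR.
Posterior odds = 0.884/(1−0.884) = 7.6207. LR = 0.97/0.03 = 32.3333.
Prior odds = 7.6207/32.3333 = 0.2357, so P(S) = 0.2357/(1+0.2357) ≈ 0.19.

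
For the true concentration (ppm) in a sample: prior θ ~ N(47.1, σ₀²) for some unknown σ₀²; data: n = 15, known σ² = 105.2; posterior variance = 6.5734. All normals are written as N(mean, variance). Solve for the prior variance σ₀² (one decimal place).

σ₀² = 104.8

For the Normal–Normal model with known σ², precisions add: τ_n = τ₀ + n/σ².
So 1/σ₀² = 1/6.5734 − 15/105.2 = 0.152128 − 0.142586 = 0.009542.
Hence σ₀² = 1/0.009542 ≈ 104.8.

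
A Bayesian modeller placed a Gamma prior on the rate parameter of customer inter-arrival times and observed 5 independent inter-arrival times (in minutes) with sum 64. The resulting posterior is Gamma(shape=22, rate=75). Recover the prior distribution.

For an exponential likelihood with a Gamma(α, β) prior on the rate, n observations with total T give posterior Gamma(α+n, β+T).
So α = 22 − 5 = 17 and β = 75 − 64 = 11.

Gamma(shape=17, rate=11)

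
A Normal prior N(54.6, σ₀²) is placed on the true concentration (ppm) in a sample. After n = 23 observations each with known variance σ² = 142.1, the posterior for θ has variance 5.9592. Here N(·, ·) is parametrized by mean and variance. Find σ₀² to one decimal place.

σ₀² = 168.1

Posterior precision equals prior precision plus data precision: 1/σ_n² = 1/σ₀² + n/σ².
So 1/σ₀² = 1/5.9592 − 23/142.1 = 0.167808 − 0.161858 = 0.005950.
Hence σ₀² = 1/0.005950 ≈ 168.1.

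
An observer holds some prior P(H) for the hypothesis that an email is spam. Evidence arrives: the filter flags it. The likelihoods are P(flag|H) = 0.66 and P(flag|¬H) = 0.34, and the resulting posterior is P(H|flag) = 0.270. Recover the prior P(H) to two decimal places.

P(H) = 0.16

Bayes' rule in odds form gives O(H|E) = O(H)·[P(E|H)/P(E|¬H)], hence O(H) = O(H|E)/LR.
Posterior odds = 0.270/(1−0.270) = 0.3699. LR = 0.66/0.34 = 1.9412.
Prior odds = 0.3699/1.9412 = 0.1906, so P(H) = 0.1906/(1+0.1906) ≈ 0.16.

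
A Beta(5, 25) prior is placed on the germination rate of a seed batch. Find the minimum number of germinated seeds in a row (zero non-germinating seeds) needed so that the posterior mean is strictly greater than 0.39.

After k germinated seeds and 0 non-germinating seeds the posterior is Beta(5+k, 25), with mean (5+k)/(5+25+k).
Set (5+k)/(30+k) > 0.39 and solve: k > (0.39·30 − 5)/(1 − 0.39) = 10.984.
The smallest integer exceeding 10.984 is 11, and checking k=11: (16)/(41) = 0.3902 > 0.39.

k = 11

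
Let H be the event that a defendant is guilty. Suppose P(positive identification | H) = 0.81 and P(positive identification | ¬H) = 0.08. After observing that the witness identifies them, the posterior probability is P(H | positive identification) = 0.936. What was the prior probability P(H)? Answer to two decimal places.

Bayes' rule in odds form gives O(H|E) = O(H)·[P(E|H)/P(E|¬H)], hence O(H) = O(H|E)/LR.
Posterior odds = 0.936/(1−0.936) = 14.6250. LR = 0.81/0.08 = 10.1250.
Prior odds = 14.6250/10.1250 = 1.4444, so P(H) = 1.4444/(1+1.4444) ≈ 0.59.

P(H) = 0.59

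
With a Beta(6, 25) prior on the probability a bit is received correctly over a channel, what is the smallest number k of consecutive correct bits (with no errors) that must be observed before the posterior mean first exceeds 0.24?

k = 2

After k correct bits and 0 errors the posterior is Beta(6+k, 25), with mean (6+k)/(6+25+k).
Set (6+k)/(31+k) > 0.24 and solve: k > (0.24·31 − 6)/(1 − 0.24) = 1.895.
The smallest integer exceeding 1.895 is 2.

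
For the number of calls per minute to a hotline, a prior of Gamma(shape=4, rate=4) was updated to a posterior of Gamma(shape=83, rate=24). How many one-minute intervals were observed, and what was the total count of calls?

n = 20 one-minute intervals with total 79 calls

Gamma–Poisson conjugacy: posterior shape = α + Σxᵢ, posterior rate = β + n.
Matching: Σxᵢ = 83 − 4 = 79 and n = 24 − 4 = 20.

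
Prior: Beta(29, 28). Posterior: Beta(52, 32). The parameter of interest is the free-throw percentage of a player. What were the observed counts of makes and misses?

23 makes and 4 misses

Beta is conjugate to the binomial likelihood: posterior = Beta(a+s, b+f).
So s = 52 − 29 = 23 and f = 32 − 28 = 4.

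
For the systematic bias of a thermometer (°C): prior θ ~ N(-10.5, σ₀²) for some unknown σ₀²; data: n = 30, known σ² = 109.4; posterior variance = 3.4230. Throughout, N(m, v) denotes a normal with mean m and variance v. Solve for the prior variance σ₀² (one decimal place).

σ₀² = 55.8

Posterior precision equals prior precision plus data precision: 1/σ_n² = 1/σ₀² + n/σ².
So 1/σ₀² = 1/3.4230 − 30/109.4 = 0.292141 − 0.274223 = 0.017918.
Hence σ₀² = 1/0.017918 ≈ 55.8.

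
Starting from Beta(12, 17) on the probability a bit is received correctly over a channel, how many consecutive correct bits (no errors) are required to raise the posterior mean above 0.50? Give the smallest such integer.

After k correct bits and 0 errors the posterior is Beta(12+k, 17), with mean (12+k)/(12+17+k).
Set (12+k)/(29+k) > 0.50 and solve: k > (0.50·29 − 12)/(1 − 0.50) = 5.000.
The smallest integer exceeding 5.000 is 6, and checking k=6: (18)/(35) = 0.5143 > 0.50.

k = 6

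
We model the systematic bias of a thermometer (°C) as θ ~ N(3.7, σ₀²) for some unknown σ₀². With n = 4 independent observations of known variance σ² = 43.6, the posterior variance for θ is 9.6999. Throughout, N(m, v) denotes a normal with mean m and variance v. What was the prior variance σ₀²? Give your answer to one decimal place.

Posterior precision equals prior precision plus data precision: 1/σ_n² = 1/σ₀² + n/σ².
So 1/σ₀² = 1/9.6999 − 4/43.6 = 0.103094 − 0.091743 = 0.011351.
Hence σ₀² = 1/0.011351 ≈ 88.1.

σ₀² = 88.1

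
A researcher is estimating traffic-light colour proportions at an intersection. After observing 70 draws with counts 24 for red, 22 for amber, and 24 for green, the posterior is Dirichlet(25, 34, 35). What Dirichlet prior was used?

For a Dirichlet(α) prior with multinomial counts c, the posterior is Dirichlet(α + c) componentwise.
Subtract each count from the matching posterior parameter: 25−24=1, 34−22=12, 35−24=11.

Dirichlet(1, 12, 11)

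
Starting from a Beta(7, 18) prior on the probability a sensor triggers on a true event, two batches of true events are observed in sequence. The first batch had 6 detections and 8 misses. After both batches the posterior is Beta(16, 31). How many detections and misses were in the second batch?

3 detections and 5 misses

Sequential conjugate updates are equivalent to a single update on the pooled data, so total successes = posterior α − prior α and total failures = posterior β − prior β.
Total across both batches: 16−7=9 detections, 31−18=13 misses.
Subtract the first batch: 9−6=3 detections and 13−8=5 misses.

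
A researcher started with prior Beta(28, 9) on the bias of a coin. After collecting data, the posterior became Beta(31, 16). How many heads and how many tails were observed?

3 heads and 7 tails

Beta is conjugate to the binomial likelihood: posterior = Beta(a+s, b+f).
So s = 31 − 28 = 3 and f = 16 − 9 = 7.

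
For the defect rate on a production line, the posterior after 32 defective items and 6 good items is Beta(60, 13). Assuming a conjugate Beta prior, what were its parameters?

A Beta(α, β) prior with s successes and f failures in binomial data gives a Beta(α+s, β+f) posterior.
Subtract the data counts: 60−32=28, 13−6=7.

Beta(28, 7)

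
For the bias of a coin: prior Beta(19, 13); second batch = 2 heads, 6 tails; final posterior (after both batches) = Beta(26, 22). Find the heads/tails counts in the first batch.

Sequential conjugate updates are equivalent to a single update on the pooled data, so total successes = posterior α − prior α and total failures = posterior β − prior β.
Total across both batches: 26−19=7 heads, 22−13=9 tails.
Subtract the second batch: 7−2=5 heads and 9−6=3 tails.

5 heads and 3 tails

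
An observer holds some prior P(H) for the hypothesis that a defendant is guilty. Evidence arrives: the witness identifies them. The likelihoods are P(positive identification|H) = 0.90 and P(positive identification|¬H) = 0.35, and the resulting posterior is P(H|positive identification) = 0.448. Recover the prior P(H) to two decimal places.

Bayes' rule in odds form gives O(H|E) = O(H)·[P(E|H)/P(E|¬H)], hence O(H) = O(H|E)/LR.
Posterior odds = 0.448/(1−0.448) = 0.8116. LR = 0.90/0.35 = 2.5714.
Prior odds = 0.8116/2.5714 = 0.3156, so P(H) = 0.3156/(1+0.3156) ≈ 0.24.

P(H) = 0.24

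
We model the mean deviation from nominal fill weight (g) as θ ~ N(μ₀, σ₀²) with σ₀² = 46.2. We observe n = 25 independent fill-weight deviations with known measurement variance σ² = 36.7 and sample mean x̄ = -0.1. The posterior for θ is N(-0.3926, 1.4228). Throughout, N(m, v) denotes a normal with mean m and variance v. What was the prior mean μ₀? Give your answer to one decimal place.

The posterior mean is a precision-weighted average: μ_n = (τ₀μ₀ + τ_data·x̄)/(τ₀+τ_data), with τ₀=1/σ₀² and τ_data=n/σ².
Here τ₀ = 1/46.2 = 0.021645 and τ_data = 25/36.7 = 0.681199, so τ_n = 0.702844.
Rearranging for μ₀: μ₀ = (μ_n·τ_n − τ_data·x̄)/τ₀ = (-0.3926·0.702844 − 0.681199·-0.1) / 0.021645 = -0.207817/0.021645 ≈ -9.6.

μ₀ = -9.6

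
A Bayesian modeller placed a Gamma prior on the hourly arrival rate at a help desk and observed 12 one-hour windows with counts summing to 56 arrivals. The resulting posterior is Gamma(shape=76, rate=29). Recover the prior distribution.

Gamma(shape=20, rate=17)

Gamma–Poisson conjugacy: posterior shape = α + Σxᵢ, posterior rate = β + n.
So α = 76 − 56 = 20 and β = 29 − 12 = 17.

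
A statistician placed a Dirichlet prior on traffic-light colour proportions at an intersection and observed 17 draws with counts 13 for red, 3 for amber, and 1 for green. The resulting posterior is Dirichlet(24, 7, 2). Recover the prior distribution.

For a Dirichlet(α) prior with multinomial counts c, the posterior is Dirichlet(α + c) componentwise.
Subtract each count from the matching posterior parameter: 24−13=11, 7−3=4, 2−1=1.

Dirichlet(11, 4, 1)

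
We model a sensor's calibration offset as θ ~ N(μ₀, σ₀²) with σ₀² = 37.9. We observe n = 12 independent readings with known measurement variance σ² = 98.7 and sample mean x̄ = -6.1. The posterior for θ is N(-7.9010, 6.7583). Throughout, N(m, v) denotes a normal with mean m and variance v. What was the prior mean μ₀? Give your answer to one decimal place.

With known observation variance, the Normal–Normal posterior has precision τ_n = τ₀ + n/σ² and mean μ_n = (τ₀μ₀ + (n/σ²)x̄)/τ_n.
Here τ₀ = 1/37.9 = 0.026385 and τ_data = 12/98.7 = 0.121581, so τ_n = 0.147966.
Rearranging for μ₀: μ₀ = (μ_n·τ_n − τ_data·x̄)/τ₀ = (-7.9010·0.147966 − 0.121581·-6.1) / 0.026385 = -0.427435/0.026385 ≈ -16.2.

μ₀ = -16.2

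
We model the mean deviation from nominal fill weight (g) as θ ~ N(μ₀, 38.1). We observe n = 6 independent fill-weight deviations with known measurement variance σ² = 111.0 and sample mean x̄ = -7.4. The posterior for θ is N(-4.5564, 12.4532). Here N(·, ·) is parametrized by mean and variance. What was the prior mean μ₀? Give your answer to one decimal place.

μ₀ = 1.3

The posterior mean is a precision-weighted average: μ_n = (τ₀μ₀ + τ_data·x̄)/(τ₀+τ_data), with τ₀=1/σ₀² and τ_data=n/σ².
Here τ₀ = 1/38.1 = 0.026247 and τ_data = 6/111.0 = 0.054054, so τ_n = 0.080301.
Rearranging for μ₀: μ₀ = (μ_n·τ_n − τ_data·x̄)/τ₀ = (-4.5564·0.080301 − 0.054054·-7.4) / 0.026247 = 0.034116/0.026247 ≈ 1.3.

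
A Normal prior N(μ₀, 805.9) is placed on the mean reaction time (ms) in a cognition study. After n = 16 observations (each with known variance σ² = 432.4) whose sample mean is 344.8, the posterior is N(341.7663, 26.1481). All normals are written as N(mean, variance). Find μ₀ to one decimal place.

μ₀ = 251.3

The posterior mean is a precision-weighted average: μ_n = (τ₀μ₀ + τ_data·x̄)/(τ₀+τ_data), with τ₀=1/σ₀² and τ_data=n/σ².
Here τ₀ = 1/805.9 = 0.001241 and τ_data = 16/432.4 = 0.037003, so τ_n = 0.038244.
Rearranging for μ₀: μ₀ = (μ_n·τ_n − τ_data·x̄)/τ₀ = (341.7663·0.038244 − 0.037003·344.8) / 0.001241 = 0.311876/0.001241 ≈ 251.3.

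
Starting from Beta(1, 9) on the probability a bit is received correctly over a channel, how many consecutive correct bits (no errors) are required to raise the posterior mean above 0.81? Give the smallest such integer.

k = 38

After k correct bits and 0 errors the posterior is Beta(1+k, 9), with mean (1+k)/(1+9+k).
Set (1+k)/(10+k) > 0.81 and solve: k > (0.81·10 − 1)/(1 − 0.81) = 37.368.
The smallest integer exceeding 37.368 is 38, and checking k=38: (39)/(48) = 0.8125 > 0.81.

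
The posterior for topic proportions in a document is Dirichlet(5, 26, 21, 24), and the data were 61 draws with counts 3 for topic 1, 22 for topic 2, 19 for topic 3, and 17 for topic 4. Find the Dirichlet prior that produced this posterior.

Dirichlet(2, 4, 2, 7)

For a Dirichlet(α) prior with multinomial counts c, the posterior is Dirichlet(α + c) componentwise.
Subtract each count from the matching posterior parameter: 5−3=2, 26−22=4, 21−19=2, 24−17=7.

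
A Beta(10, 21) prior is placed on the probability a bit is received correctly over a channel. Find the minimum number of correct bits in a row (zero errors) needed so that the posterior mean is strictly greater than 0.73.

After k correct bits and 0 errors the posterior is Beta(10+k, 21), with mean (10+k)/(10+21+k).
Set (10+k)/(31+k) > 0.73 and solve: k > (0.73·31 − 10)/(1 − 0.73) = 46.778.
The smallest integer exceeding 46.778 is 47, and checking k=47: (57)/(78) = 0.7308 > 0.73.

k = 47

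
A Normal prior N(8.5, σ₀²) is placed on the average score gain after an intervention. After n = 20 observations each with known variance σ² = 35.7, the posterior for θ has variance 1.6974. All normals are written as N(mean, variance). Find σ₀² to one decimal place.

σ₀² = 34.6

For the Normal–Normal model with known σ², precisions add: τ_n = τ₀ + n/σ².
So 1/σ₀² = 1/1.6974 − 20/35.7 = 0.589136 − 0.560224 = 0.028912.
Hence σ₀² = 1/0.028912 ≈ 34.6.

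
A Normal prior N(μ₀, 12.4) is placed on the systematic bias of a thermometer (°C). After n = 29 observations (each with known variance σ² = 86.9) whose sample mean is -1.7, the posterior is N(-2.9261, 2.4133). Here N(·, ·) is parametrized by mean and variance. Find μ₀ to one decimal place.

μ₀ = -8.0

The posterior mean is a precision-weighted average: μ_n = (τ₀μ₀ + τ_data·x̄)/(τ₀+τ_data), with τ₀=1/σ₀² and τ_data=n/σ².
Here τ₀ = 1/12.4 = 0.080645 and τ_data = 29/86.9 = 0.333717, so τ_n = 0.414362.
Rearranging for μ₀: μ₀ = (μ_n·τ_n − τ_data·x̄)/τ₀ = (-2.9261·0.414362 − 0.333717·-1.7) / 0.080645 = -0.645146/0.080645 ≈ -8.0.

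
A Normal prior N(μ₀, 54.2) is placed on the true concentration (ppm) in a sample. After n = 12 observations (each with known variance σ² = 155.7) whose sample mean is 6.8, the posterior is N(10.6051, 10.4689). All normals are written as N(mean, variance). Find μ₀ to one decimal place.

The posterior mean is a precision-weighted average: μ_n = (τ₀μ₀ + τ_data·x̄)/(τ₀+τ_data), with τ₀=1/σ₀² and τ_data=n/σ².
Here τ₀ = 1/54.2 = 0.018450 and τ_data = 12/155.7 = 0.077071, so τ_n = 0.095521.
Rearranging for μ₀: μ₀ = (μ_n·τ_n − τ_data·x̄)/τ₀ = (10.6051·0.095521 − 0.077071·6.8) / 0.018450 = 0.488927/0.018450 ≈ 26.5.

μ₀ = 26.5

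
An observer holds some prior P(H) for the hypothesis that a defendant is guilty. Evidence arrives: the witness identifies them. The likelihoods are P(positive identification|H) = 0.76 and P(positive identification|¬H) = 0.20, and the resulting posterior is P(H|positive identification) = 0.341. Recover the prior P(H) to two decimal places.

In odds form, posterior odds = prior odds × likelihood ratio, so prior odds = posterior odds ÷ LR.
Posterior odds = 0.341/(1−0.341) = 0.5175. LR = 0.76/0.20 = 3.8000.
Prior odds = 0.5175/3.8000 = 0.1362, so P(H) = 0.1362/(1+0.1362) ≈ 0.12.

P(H) = 0.12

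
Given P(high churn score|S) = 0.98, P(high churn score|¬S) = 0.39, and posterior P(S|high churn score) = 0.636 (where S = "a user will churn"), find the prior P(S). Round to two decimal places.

P(S) = 0.41

In odds form, posterior odds = prior odds × likelihood ratio, so prior odds = posterior odds ÷ LR.
Posterior odds = 0.636/(1−0.636) = 1.7473. LR = 0.98/0.39 = 2.5128.
Prior odds = 1.7473/2.5128 = 0.6954, so P(S) = 0.6954/(1+0.6954) ≈ 0.41.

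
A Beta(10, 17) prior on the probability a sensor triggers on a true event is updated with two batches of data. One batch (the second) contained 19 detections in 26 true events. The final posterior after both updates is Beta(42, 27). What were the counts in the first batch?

13 detections and 3 misses

Because Beta–binomial updating is additive in the counts, the combined data contributed (α_post−α_prior, β_post−β_prior) successes and failures.
Total across both batches: 42−10=32 detections, 27−17=10 misses.
Subtract the second batch: 32−19=13 detections and 10−7=3 misses.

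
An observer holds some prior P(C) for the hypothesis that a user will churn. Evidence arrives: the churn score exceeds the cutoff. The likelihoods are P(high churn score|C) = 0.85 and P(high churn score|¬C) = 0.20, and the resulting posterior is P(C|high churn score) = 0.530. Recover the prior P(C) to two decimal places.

P(C) = 0.21

In odds form, posterior odds = prior odds × likelihood ratio, so prior odds = posterior odds ÷ LR.
Posterior odds = 0.530/(1−0.530) = 1.1277. LR = 0.85/0.20 = 4.2500.
Prior odds = 1.1277/4.2500 = 0.2653, so P(C) = 0.2653/(1+0.2653) ≈ 0.21.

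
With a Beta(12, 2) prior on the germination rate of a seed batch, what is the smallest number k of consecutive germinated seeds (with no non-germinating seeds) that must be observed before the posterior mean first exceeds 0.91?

k = 9

After k germinated seeds and 0 non-germinating seeds the posterior is Beta(12+k, 2), with mean (12+k)/(12+2+k).
Set (12+k)/(14+k) > 0.91 and solve: k > (0.91·14 − 12)/(1 − 0.91) = 8.222.
The smallest integer exceeding 8.222 is 9.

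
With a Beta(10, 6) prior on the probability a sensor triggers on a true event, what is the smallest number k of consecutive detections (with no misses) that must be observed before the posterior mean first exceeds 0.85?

k = 25

After k detections and 0 misses the posterior is Beta(10+k, 6), with mean (10+k)/(10+6+k).
Set (10+k)/(16+k) > 0.85 and solve: k > (0.85·16 − 10)/(1 − 0.85) = 24.000.
The smallest integer exceeding 24.000 is 25.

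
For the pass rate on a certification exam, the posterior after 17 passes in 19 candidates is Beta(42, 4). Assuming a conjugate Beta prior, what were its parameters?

Beta(25, 2)

Under Beta–binomial conjugacy the posterior parameters are (a+s, b+f).
Subtract the data counts: 42−17=25, 4−2=2.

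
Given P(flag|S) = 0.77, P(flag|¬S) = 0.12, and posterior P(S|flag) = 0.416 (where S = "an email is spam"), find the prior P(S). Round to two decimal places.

In odds form, posterior odds = prior odds × likelihood ratio, so prior odds = posterior odds ÷ LR.
Posterior odds = 0.416/(1−0.416) = 0.7123. LR = 0.77/0.12 = 6.4167.
Prior odds = 0.7123/6.4167 = 0.1110, so P(S) = 0.1110/(1+0.1110) ≈ 0.10.

P(S) = 0.10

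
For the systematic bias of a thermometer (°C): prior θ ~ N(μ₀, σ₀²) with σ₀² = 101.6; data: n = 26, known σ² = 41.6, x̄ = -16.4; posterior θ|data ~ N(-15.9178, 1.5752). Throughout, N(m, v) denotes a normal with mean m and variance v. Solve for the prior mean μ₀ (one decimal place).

The posterior mean is a precision-weighted average: μ_n = (τ₀μ₀ + τ_data·x̄)/(τ₀+τ_data), with τ₀=1/σ₀² and τ_data=n/σ².
Here τ₀ = 1/101.6 = 0.009843 and τ_data = 26/41.6 = 0.625000, so τ_n = 0.634843.
Rearranging for μ₀: μ₀ = (μ_n·τ_n − τ_data·x̄)/τ₀ = (-15.9178·0.634843 − 0.625000·-16.4) / 0.009843 = 0.144696/0.009843 ≈ 14.7.

μ₀ = 14.7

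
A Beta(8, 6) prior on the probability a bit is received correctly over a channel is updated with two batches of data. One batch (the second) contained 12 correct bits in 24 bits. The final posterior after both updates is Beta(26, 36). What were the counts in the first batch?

6 correct bits and 18 errors

Sequential conjugate updates are equivalent to a single update on the pooled data, so total successes = posterior α − prior α and total failures = posterior β − prior β.
Total across both batches: 26−8=18 correct bits, 36−6=30 errors.
Subtract the second batch: 18−12=6 correct bits and 30−12=18 errors.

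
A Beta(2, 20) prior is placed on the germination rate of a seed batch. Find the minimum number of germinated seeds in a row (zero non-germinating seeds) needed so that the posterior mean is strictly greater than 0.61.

k = 30

After k germinated seeds and 0 non-germinating seeds the posterior is Beta(2+k, 20), with mean (2+k)/(2+20+k).
Set (2+k)/(22+k) > 0.61 and solve: k > (0.61·22 − 2)/(1 − 0.61) = 29.282.
The smallest integer exceeding 29.282 is 30, and checking k=30: (32)/(52) = 0.6154 > 0.61.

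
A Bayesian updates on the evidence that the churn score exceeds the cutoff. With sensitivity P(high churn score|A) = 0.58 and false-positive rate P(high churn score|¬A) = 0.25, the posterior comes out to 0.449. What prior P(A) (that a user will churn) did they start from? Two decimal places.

In odds form, posterior odds = prior odds × likelihood ratio, so prior odds = posterior odds ÷ LR.
Posterior odds = 0.449/(1−0.449) = 0.8149. LR = 0.58/0.25 = 2.3200.
Prior odds = 0.8149/2.3200 = 0.3513, so P(A) = 0.3513/(1+0.3513) ≈ 0.26.

P(A) = 0.26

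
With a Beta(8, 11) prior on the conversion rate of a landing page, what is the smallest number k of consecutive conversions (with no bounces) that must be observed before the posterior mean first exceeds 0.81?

k = 39

After k conversions and 0 bounces the posterior is Beta(8+k, 11), with mean (8+k)/(8+11+k).
Set (8+k)/(19+k) > 0.81 and solve: k > (0.81·19 − 8)/(1 − 0.81) = 38.895.
The smallest integer exceeding 38.895 is 39, and checking k=39: (47)/(58) = 0.8103 > 0.81.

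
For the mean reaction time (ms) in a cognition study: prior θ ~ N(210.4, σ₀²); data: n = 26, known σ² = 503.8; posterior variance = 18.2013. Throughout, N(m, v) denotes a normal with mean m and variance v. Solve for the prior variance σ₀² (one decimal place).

σ₀² = 300.0

Posterior precision equals prior precision plus data precision: 1/σ_n² = 1/σ₀² + n/σ².
So 1/σ₀² = 1/18.2013 − 26/503.8 = 0.054941 − 0.051608 = 0.003333.
Hence σ₀² = 1/0.003333 ≈ 300.0.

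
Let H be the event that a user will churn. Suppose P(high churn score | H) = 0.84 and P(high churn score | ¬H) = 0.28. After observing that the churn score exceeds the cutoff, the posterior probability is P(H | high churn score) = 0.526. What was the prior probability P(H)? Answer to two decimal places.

In odds form, posterior odds = prior odds × likelihood ratio, so prior odds = posterior odds ÷ LR.
Posterior odds = 0.526/(1−0.526) = 1.1097. LR = 0.84/0.28 = 3.0000.
Prior odds = 1.1097/3.0000 = 0.3699, so P(H) = 0.3699/(1+0.3699) ≈ 0.27.

P(H) = 0.27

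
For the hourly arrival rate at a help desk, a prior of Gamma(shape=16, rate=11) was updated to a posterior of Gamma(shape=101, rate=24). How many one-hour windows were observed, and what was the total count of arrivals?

n = 13 one-hour windows with total 85 arrivals

A Gamma(α, β) prior (rate parametrization) on a Poisson rate with n observations summing to S gives posterior Gamma(α+S, β+n).
Matching: Σxᵢ = 101 − 16 = 85 and n = 24 − 11 = 13.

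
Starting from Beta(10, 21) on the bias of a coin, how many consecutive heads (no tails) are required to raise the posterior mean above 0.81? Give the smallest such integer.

k = 80

After k heads and 0 tails the posterior is Beta(10+k, 21), with mean (10+k)/(10+21+k).
Set (10+k)/(31+k) > 0.81 and solve: k > (0.81·31 − 10)/(1 − 0.81) = 79.526.
The smallest integer exceeding 79.526 is 80.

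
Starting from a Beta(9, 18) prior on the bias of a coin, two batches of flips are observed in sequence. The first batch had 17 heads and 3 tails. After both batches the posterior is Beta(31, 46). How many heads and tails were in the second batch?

5 heads and 25 tails

Sequential conjugate updates are equivalent to a single update on the pooled data, so total successes = posterior α − prior α and total failures = posterior β − prior β.
Total across both batches: 31−9=22 heads, 46−18=28 tails.
Subtract the first batch: 22−17=5 heads and 28−3=25 tails.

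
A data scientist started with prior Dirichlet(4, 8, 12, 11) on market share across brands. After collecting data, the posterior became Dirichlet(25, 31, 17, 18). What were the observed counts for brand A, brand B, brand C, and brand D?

counts (21, 23, 5, 7)

For a Dirichlet(α) prior with multinomial counts c, the posterior is Dirichlet(α + c) componentwise.
Counts are posterior − prior componentwise: 25−4=21, 31−8=23, 17−12=5, 18−11=7.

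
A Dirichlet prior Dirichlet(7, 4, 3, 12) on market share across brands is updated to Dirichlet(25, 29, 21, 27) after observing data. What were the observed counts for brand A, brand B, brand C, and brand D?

counts (18, 25, 18, 15)

For a Dirichlet(α) prior with multinomial counts c, the posterior is Dirichlet(α + c) componentwise.
Counts are posterior − prior componentwise: 25−7=18, 29−4=25, 21−3=18, 27−12=15.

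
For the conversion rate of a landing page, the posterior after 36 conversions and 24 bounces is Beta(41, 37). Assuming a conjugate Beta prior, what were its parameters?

Beta(5, 13)

Under Beta–binomial conjugacy the posterior parameters are (a+s, b+f).
So a = 41 − 36 = 5 and b = 37 − 24 = 13.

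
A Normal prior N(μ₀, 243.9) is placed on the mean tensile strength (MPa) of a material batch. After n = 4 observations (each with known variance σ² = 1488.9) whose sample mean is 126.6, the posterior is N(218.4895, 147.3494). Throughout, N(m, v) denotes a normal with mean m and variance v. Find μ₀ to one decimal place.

μ₀ = 278.7

With known observation variance, the Normal–Normal posterior has precision τ_n = τ₀ + n/σ² and mean μ_n = (τ₀μ₀ + (n/σ²)x̄)/τ_n.
Here τ₀ = 1/243.9 = 0.004100 and τ_data = 4/1488.9 = 0.002687, so τ_n = 0.006787.
Rearranging for μ₀: μ₀ = (μ_n·τ_n − τ_data·x̄)/τ₀ = (218.4895·0.006787 − 0.002687·126.6) / 0.004100 = 1.142714/0.004100 ≈ 278.7.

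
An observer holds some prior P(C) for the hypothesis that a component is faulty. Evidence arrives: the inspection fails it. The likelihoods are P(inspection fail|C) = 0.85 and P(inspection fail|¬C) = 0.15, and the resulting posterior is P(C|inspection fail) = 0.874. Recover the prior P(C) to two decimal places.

P(C) = 0.55

In odds form, posterior odds = prior odds × likelihood ratio, so prior odds = posterior odds ÷ LR.
Posterior odds = 0.874/(1−0.874) = 6.9365. LR = 0.85/0.15 = 5.6667.
Prior odds = 6.9365/5.6667 = 1.2241, so P(C) = 1.2241/(1+1.2241) ≈ 0.55.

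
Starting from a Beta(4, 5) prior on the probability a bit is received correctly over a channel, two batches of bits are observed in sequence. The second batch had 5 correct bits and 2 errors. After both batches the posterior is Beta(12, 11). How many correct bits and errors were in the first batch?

3 correct bits and 4 errors

Because Beta–binomial updating is additive in the counts, the combined data contributed (α_post−α_prior, β_post−β_prior) successes and failures.
Total across both batches: 12−4=8 correct bits, 11−5=6 errors.
Subtract the second batch: 8−5=3 correct bits and 6−2=4 errors.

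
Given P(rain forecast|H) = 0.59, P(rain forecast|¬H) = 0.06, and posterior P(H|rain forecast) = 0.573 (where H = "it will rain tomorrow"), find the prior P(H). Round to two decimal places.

In odds form, posterior odds = prior odds × likelihood ratio, so prior odds = posterior odds ÷ LR.
Posterior odds = 0.573/(1−0.573) = 1.3419. LR = 0.59/0.06 = 9.8333.
Prior odds = 1.3419/9.8333 = 0.1365, so P(H) = 0.1365/(1+0.1365) ≈ 0.12.

P(H) = 0.12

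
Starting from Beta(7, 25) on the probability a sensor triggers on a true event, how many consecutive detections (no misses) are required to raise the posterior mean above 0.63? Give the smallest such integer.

k = 36

After k detections and 0 misses the posterior is Beta(7+k, 25), with mean (7+k)/(7+25+k).
Set (7+k)/(32+k) > 0.63 and solve: k > (0.63·32 − 7)/(1 − 0.63) = 35.568.
The smallest integer exceeding 35.568 is 36.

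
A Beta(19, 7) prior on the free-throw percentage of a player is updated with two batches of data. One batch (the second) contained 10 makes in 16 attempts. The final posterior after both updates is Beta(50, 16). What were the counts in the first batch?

21 makes and 3 misses

Sequential conjugate updates are equivalent to a single update on the pooled data, so total successes = posterior α − prior α and total failures = posterior β − prior β.
Total across both batches: 50−19=31 makes, 16−7=9 misses.
Subtract the second batch: 31−10=21 makes and 9−6=3 misses.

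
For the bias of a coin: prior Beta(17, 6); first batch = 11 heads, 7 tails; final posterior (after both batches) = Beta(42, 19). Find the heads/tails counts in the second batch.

Because Beta–binomial updating is additive in the counts, the combined data contributed (α_post−α_prior, β_post−β_prior) successes and failures.
Total across both batches: 42−17=25 heads, 19−6=13 tails.
Subtract the first batch: 25−11=14 heads and 13−7=6 tails.

14 heads and 6 tails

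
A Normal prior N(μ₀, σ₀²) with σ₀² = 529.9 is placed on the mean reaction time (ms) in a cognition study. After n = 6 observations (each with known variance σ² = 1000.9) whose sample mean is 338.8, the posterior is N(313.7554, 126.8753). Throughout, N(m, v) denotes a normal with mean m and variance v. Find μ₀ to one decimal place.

The posterior mean is a precision-weighted average: μ_n = (τ₀μ₀ + τ_data·x̄)/(τ₀+τ_data), with τ₀=1/σ₀² and τ_data=n/σ².
Here τ₀ = 1/529.9 = 0.001887 and τ_data = 6/1000.9 = 0.005995, so τ_n = 0.007882.
Rearranging for μ₀: μ₀ = (μ_n·τ_n − τ_data·x̄)/τ₀ = (313.7554·0.007882 − 0.005995·338.8) / 0.001887 = 0.441914/0.001887 ≈ 234.2.

μ₀ = 234.2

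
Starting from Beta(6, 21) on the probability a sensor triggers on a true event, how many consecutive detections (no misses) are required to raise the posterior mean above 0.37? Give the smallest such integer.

After k detections and 0 misses the posterior is Beta(6+k, 21), with mean (6+k)/(6+21+k).
Set (6+k)/(27+k) > 0.37 and solve: k > (0.37·27 − 6)/(1 − 0.37) = 6.333.
The smallest integer exceeding 6.333 is 7, and checking k=7: (13)/(34) = 0.3824 > 0.37.

k = 7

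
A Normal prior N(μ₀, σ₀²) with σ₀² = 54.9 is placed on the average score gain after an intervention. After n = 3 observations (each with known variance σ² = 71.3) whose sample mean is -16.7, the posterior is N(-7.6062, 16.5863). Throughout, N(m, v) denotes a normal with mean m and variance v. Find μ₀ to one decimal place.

μ₀ = 13.4

The posterior mean is a precision-weighted average: μ_n = (τ₀μ₀ + τ_data·x̄)/(τ₀+τ_data), with τ₀=1/σ₀² and τ_data=n/σ².
Here τ₀ = 1/54.9 = 0.018215 and τ_data = 3/71.3 = 0.042076, so τ_n = 0.060291.
Rearranging for μ₀: μ₀ = (μ_n·τ_n − τ_data·x̄)/τ₀ = (-7.6062·0.060291 − 0.042076·-16.7) / 0.018215 = 0.244084/0.018215 ≈ 13.4.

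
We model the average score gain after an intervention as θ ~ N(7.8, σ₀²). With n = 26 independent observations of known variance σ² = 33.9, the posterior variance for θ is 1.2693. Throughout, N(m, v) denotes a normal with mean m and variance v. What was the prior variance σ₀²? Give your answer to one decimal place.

For the Normal–Normal model with known σ², precisions add: τ_n = τ₀ + n/σ².
So 1/σ₀² = 1/1.2693 − 26/33.9 = 0.787836 − 0.766962 = 0.020874.
Hence σ₀² = 1/0.020874 ≈ 47.9.

σ₀² = 47.9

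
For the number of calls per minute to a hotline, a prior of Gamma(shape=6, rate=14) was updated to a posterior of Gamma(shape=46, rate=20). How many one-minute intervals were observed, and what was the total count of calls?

A Gamma(α, β) prior (rate parametrization) on a Poisson rate with n observations summing to S gives posterior Gamma(α+S, β+n).
Matching: Σxᵢ = 46 − 6 = 40 and n = 20 − 14 = 6.

n = 6 one-minute intervals with total 40 calls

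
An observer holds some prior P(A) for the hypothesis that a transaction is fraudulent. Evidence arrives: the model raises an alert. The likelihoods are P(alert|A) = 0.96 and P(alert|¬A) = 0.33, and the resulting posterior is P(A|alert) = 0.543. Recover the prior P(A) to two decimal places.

P(A) = 0.29

Bayes' rule in odds form gives O(A|E) = O(A)·[P(E|A)/P(E|¬A)], hence O(A) = O(A|E)/LR.
Posterior odds = 0.543/(1−0.543) = 1.1882. LR = 0.96/0.33 = 2.9091.
Prior odds = 1.1882/2.9091 = 0.4084, so P(A) = 0.4084/(1+0.4084) ≈ 0.29.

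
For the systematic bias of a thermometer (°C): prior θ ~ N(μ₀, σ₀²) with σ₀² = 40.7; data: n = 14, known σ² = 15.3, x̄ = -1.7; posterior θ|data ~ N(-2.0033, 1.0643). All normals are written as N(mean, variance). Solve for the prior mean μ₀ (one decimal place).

μ₀ = -13.3

The posterior mean is a precision-weighted average: μ_n = (τ₀μ₀ + τ_data·x̄)/(τ₀+τ_data), with τ₀=1/σ₀² and τ_data=n/σ².
Here τ₀ = 1/40.7 = 0.024570 and τ_data = 14/15.3 = 0.915033, so τ_n = 0.939603.
Rearranging for μ₀: μ₀ = (μ_n·τ_n − τ_data·x̄)/τ₀ = (-2.0033·0.939603 − 0.915033·-1.7) / 0.024570 = -0.326751/0.024570 ≈ -13.3.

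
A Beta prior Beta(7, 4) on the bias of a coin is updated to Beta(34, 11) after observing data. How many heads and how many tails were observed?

27 heads and 7 tails

Beta is conjugate to the binomial likelihood: posterior = Beta(a+s, b+f).
Match parameters: s=34−7=27, f=11−4=7.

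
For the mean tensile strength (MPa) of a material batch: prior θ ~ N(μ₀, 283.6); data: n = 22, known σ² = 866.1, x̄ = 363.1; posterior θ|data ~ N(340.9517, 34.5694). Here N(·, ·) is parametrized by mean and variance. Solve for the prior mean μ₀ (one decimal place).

With known observation variance, the Normal–Normal posterior has precision τ_n = τ₀ + n/σ² and mean μ_n = (τ₀μ₀ + (n/σ²)x̄)/τ_n.
Here τ₀ = 1/283.6 = 0.003526 and τ_data = 22/866.1 = 0.025401, so τ_n = 0.028927.
Rearranging for μ₀: μ₀ = (μ_n·τ_n − τ_data·x̄)/τ₀ = (340.9517·0.028927 − 0.025401·363.1) / 0.003526 = 0.639607/0.003526 ≈ 181.4.

μ₀ = 181.4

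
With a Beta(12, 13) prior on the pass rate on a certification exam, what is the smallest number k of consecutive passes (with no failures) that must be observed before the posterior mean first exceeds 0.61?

k = 9

After k passes and 0 failures the posterior is Beta(12+k, 13), with mean (12+k)/(12+13+k).
Set (12+k)/(25+k) > 0.61 and solve: k > (0.61·25 − 12)/(1 − 0.61) = 8.333.
The smallest integer exceeding 8.333 is 9, and checking k=9: (21)/(34) = 0.6176 > 0.61.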